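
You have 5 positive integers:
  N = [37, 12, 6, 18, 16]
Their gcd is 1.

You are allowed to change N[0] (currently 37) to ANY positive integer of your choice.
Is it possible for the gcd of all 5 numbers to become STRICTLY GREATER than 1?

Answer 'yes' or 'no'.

Current gcd = 1
gcd of all OTHER numbers (without N[0]=37): gcd([12, 6, 18, 16]) = 2
The new gcd after any change is gcd(2, new_value).
This can be at most 2.
Since 2 > old gcd 1, the gcd CAN increase (e.g., set N[0] = 2).

Answer: yes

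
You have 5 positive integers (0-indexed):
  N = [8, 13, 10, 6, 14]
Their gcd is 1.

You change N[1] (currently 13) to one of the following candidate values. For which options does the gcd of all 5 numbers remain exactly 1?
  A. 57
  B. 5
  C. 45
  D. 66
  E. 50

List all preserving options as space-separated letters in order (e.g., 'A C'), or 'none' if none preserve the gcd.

Old gcd = 1; gcd of others (without N[1]) = 2
New gcd for candidate v: gcd(2, v). Preserves old gcd iff gcd(2, v) = 1.
  Option A: v=57, gcd(2,57)=1 -> preserves
  Option B: v=5, gcd(2,5)=1 -> preserves
  Option C: v=45, gcd(2,45)=1 -> preserves
  Option D: v=66, gcd(2,66)=2 -> changes
  Option E: v=50, gcd(2,50)=2 -> changes

Answer: A B C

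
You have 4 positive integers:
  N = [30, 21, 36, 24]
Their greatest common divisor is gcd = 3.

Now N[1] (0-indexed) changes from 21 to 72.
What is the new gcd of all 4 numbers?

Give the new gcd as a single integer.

Answer: 6

Derivation:
Numbers: [30, 21, 36, 24], gcd = 3
Change: index 1, 21 -> 72
gcd of the OTHER numbers (without index 1): gcd([30, 36, 24]) = 6
New gcd = gcd(g_others, new_val) = gcd(6, 72) = 6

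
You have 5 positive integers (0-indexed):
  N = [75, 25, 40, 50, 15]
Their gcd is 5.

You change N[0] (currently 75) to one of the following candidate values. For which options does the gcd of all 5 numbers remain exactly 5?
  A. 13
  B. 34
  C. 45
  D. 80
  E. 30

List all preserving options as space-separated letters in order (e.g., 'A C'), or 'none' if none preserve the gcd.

Old gcd = 5; gcd of others (without N[0]) = 5
New gcd for candidate v: gcd(5, v). Preserves old gcd iff gcd(5, v) = 5.
  Option A: v=13, gcd(5,13)=1 -> changes
  Option B: v=34, gcd(5,34)=1 -> changes
  Option C: v=45, gcd(5,45)=5 -> preserves
  Option D: v=80, gcd(5,80)=5 -> preserves
  Option E: v=30, gcd(5,30)=5 -> preserves

Answer: C D E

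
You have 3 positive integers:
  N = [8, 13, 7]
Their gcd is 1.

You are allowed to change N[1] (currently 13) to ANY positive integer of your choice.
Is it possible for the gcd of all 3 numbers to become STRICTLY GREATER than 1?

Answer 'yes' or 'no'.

Current gcd = 1
gcd of all OTHER numbers (without N[1]=13): gcd([8, 7]) = 1
The new gcd after any change is gcd(1, new_value).
This can be at most 1.
Since 1 = old gcd 1, the gcd can only stay the same or decrease.

Answer: no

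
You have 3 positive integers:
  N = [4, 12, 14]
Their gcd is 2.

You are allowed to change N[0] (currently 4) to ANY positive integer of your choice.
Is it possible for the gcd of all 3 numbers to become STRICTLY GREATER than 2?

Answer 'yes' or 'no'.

Answer: no

Derivation:
Current gcd = 2
gcd of all OTHER numbers (without N[0]=4): gcd([12, 14]) = 2
The new gcd after any change is gcd(2, new_value).
This can be at most 2.
Since 2 = old gcd 2, the gcd can only stay the same or decrease.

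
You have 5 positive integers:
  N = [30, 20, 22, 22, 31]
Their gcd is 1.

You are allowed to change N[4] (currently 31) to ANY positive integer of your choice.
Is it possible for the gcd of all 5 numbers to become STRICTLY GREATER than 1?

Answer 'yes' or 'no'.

Answer: yes

Derivation:
Current gcd = 1
gcd of all OTHER numbers (without N[4]=31): gcd([30, 20, 22, 22]) = 2
The new gcd after any change is gcd(2, new_value).
This can be at most 2.
Since 2 > old gcd 1, the gcd CAN increase (e.g., set N[4] = 2).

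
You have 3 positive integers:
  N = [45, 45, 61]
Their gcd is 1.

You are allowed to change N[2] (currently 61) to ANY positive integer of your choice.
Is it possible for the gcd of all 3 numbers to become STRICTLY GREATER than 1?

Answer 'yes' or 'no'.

Answer: yes

Derivation:
Current gcd = 1
gcd of all OTHER numbers (without N[2]=61): gcd([45, 45]) = 45
The new gcd after any change is gcd(45, new_value).
This can be at most 45.
Since 45 > old gcd 1, the gcd CAN increase (e.g., set N[2] = 45).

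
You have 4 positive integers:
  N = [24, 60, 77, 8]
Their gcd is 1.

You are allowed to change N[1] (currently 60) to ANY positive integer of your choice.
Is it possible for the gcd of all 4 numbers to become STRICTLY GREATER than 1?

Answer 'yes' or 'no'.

Answer: no

Derivation:
Current gcd = 1
gcd of all OTHER numbers (without N[1]=60): gcd([24, 77, 8]) = 1
The new gcd after any change is gcd(1, new_value).
This can be at most 1.
Since 1 = old gcd 1, the gcd can only stay the same or decrease.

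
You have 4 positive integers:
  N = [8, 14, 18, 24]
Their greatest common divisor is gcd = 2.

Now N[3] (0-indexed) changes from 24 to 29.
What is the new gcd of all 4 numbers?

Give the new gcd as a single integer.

Numbers: [8, 14, 18, 24], gcd = 2
Change: index 3, 24 -> 29
gcd of the OTHER numbers (without index 3): gcd([8, 14, 18]) = 2
New gcd = gcd(g_others, new_val) = gcd(2, 29) = 1

Answer: 1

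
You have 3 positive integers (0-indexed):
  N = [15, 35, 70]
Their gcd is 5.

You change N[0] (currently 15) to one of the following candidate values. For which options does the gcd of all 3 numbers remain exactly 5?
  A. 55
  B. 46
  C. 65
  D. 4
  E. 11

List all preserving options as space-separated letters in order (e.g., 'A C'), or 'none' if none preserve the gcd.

Old gcd = 5; gcd of others (without N[0]) = 35
New gcd for candidate v: gcd(35, v). Preserves old gcd iff gcd(35, v) = 5.
  Option A: v=55, gcd(35,55)=5 -> preserves
  Option B: v=46, gcd(35,46)=1 -> changes
  Option C: v=65, gcd(35,65)=5 -> preserves
  Option D: v=4, gcd(35,4)=1 -> changes
  Option E: v=11, gcd(35,11)=1 -> changes

Answer: A C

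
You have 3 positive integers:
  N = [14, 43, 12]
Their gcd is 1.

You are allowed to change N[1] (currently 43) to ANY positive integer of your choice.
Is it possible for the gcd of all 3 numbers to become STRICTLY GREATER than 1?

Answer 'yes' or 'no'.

Current gcd = 1
gcd of all OTHER numbers (without N[1]=43): gcd([14, 12]) = 2
The new gcd after any change is gcd(2, new_value).
This can be at most 2.
Since 2 > old gcd 1, the gcd CAN increase (e.g., set N[1] = 2).

Answer: yes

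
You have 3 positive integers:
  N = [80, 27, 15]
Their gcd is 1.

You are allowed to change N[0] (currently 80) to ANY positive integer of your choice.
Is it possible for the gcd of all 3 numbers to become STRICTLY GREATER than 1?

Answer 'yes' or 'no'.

Current gcd = 1
gcd of all OTHER numbers (without N[0]=80): gcd([27, 15]) = 3
The new gcd after any change is gcd(3, new_value).
This can be at most 3.
Since 3 > old gcd 1, the gcd CAN increase (e.g., set N[0] = 3).

Answer: yes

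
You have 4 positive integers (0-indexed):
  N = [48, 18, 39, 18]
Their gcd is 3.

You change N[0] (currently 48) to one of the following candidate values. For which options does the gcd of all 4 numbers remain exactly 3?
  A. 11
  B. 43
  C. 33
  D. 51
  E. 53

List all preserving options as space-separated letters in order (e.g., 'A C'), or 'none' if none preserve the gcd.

Answer: C D

Derivation:
Old gcd = 3; gcd of others (without N[0]) = 3
New gcd for candidate v: gcd(3, v). Preserves old gcd iff gcd(3, v) = 3.
  Option A: v=11, gcd(3,11)=1 -> changes
  Option B: v=43, gcd(3,43)=1 -> changes
  Option C: v=33, gcd(3,33)=3 -> preserves
  Option D: v=51, gcd(3,51)=3 -> preserves
  Option E: v=53, gcd(3,53)=1 -> changes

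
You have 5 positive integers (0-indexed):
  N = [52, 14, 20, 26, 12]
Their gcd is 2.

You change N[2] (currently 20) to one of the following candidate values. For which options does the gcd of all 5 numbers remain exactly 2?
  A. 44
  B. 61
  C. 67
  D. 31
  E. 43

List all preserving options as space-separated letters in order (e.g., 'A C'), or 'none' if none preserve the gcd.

Old gcd = 2; gcd of others (without N[2]) = 2
New gcd for candidate v: gcd(2, v). Preserves old gcd iff gcd(2, v) = 2.
  Option A: v=44, gcd(2,44)=2 -> preserves
  Option B: v=61, gcd(2,61)=1 -> changes
  Option C: v=67, gcd(2,67)=1 -> changes
  Option D: v=31, gcd(2,31)=1 -> changes
  Option E: v=43, gcd(2,43)=1 -> changes

Answer: A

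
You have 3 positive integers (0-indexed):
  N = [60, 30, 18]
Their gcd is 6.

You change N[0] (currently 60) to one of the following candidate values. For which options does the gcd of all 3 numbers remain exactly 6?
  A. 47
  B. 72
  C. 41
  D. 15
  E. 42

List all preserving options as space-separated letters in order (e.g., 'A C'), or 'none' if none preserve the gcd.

Old gcd = 6; gcd of others (without N[0]) = 6
New gcd for candidate v: gcd(6, v). Preserves old gcd iff gcd(6, v) = 6.
  Option A: v=47, gcd(6,47)=1 -> changes
  Option B: v=72, gcd(6,72)=6 -> preserves
  Option C: v=41, gcd(6,41)=1 -> changes
  Option D: v=15, gcd(6,15)=3 -> changes
  Option E: v=42, gcd(6,42)=6 -> preserves

Answer: B E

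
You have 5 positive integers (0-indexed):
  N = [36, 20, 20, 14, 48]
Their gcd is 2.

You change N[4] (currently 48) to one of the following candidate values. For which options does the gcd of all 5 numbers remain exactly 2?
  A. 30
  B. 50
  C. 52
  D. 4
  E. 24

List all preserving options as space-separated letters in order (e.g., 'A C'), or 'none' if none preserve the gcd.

Answer: A B C D E

Derivation:
Old gcd = 2; gcd of others (without N[4]) = 2
New gcd for candidate v: gcd(2, v). Preserves old gcd iff gcd(2, v) = 2.
  Option A: v=30, gcd(2,30)=2 -> preserves
  Option B: v=50, gcd(2,50)=2 -> preserves
  Option C: v=52, gcd(2,52)=2 -> preserves
  Option D: v=4, gcd(2,4)=2 -> preserves
  Option E: v=24, gcd(2,24)=2 -> preserves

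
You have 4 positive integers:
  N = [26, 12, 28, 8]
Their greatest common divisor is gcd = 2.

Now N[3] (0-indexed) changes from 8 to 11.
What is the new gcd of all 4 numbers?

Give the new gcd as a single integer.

Answer: 1

Derivation:
Numbers: [26, 12, 28, 8], gcd = 2
Change: index 3, 8 -> 11
gcd of the OTHER numbers (without index 3): gcd([26, 12, 28]) = 2
New gcd = gcd(g_others, new_val) = gcd(2, 11) = 1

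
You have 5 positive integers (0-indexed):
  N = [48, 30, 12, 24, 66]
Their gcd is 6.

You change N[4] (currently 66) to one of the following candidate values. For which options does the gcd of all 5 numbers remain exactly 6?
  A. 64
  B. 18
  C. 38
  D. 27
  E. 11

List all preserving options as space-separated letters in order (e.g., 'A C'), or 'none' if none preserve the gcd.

Old gcd = 6; gcd of others (without N[4]) = 6
New gcd for candidate v: gcd(6, v). Preserves old gcd iff gcd(6, v) = 6.
  Option A: v=64, gcd(6,64)=2 -> changes
  Option B: v=18, gcd(6,18)=6 -> preserves
  Option C: v=38, gcd(6,38)=2 -> changes
  Option D: v=27, gcd(6,27)=3 -> changes
  Option E: v=11, gcd(6,11)=1 -> changes

Answer: B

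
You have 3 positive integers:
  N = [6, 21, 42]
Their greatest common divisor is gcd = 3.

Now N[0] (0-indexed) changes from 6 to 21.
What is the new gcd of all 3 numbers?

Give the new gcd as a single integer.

Numbers: [6, 21, 42], gcd = 3
Change: index 0, 6 -> 21
gcd of the OTHER numbers (without index 0): gcd([21, 42]) = 21
New gcd = gcd(g_others, new_val) = gcd(21, 21) = 21

Answer: 21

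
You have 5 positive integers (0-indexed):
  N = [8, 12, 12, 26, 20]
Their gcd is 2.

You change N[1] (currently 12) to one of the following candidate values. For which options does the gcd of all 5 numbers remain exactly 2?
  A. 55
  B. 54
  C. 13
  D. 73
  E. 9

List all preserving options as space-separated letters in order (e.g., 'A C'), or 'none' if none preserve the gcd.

Old gcd = 2; gcd of others (without N[1]) = 2
New gcd for candidate v: gcd(2, v). Preserves old gcd iff gcd(2, v) = 2.
  Option A: v=55, gcd(2,55)=1 -> changes
  Option B: v=54, gcd(2,54)=2 -> preserves
  Option C: v=13, gcd(2,13)=1 -> changes
  Option D: v=73, gcd(2,73)=1 -> changes
  Option E: v=9, gcd(2,9)=1 -> changes

Answer: B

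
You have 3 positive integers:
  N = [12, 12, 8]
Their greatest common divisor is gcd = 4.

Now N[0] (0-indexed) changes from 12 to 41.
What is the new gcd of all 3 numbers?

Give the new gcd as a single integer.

Answer: 1

Derivation:
Numbers: [12, 12, 8], gcd = 4
Change: index 0, 12 -> 41
gcd of the OTHER numbers (without index 0): gcd([12, 8]) = 4
New gcd = gcd(g_others, new_val) = gcd(4, 41) = 1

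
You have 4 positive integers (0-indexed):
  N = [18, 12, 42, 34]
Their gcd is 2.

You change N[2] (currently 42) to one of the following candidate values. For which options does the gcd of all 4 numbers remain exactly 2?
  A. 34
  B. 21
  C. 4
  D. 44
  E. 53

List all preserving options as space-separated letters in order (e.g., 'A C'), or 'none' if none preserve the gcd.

Answer: A C D

Derivation:
Old gcd = 2; gcd of others (without N[2]) = 2
New gcd for candidate v: gcd(2, v). Preserves old gcd iff gcd(2, v) = 2.
  Option A: v=34, gcd(2,34)=2 -> preserves
  Option B: v=21, gcd(2,21)=1 -> changes
  Option C: v=4, gcd(2,4)=2 -> preserves
  Option D: v=44, gcd(2,44)=2 -> preserves
  Option E: v=53, gcd(2,53)=1 -> changes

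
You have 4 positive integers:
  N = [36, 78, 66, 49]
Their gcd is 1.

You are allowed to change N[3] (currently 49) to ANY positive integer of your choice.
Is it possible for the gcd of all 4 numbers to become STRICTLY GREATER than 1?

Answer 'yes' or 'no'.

Current gcd = 1
gcd of all OTHER numbers (without N[3]=49): gcd([36, 78, 66]) = 6
The new gcd after any change is gcd(6, new_value).
This can be at most 6.
Since 6 > old gcd 1, the gcd CAN increase (e.g., set N[3] = 6).

Answer: yes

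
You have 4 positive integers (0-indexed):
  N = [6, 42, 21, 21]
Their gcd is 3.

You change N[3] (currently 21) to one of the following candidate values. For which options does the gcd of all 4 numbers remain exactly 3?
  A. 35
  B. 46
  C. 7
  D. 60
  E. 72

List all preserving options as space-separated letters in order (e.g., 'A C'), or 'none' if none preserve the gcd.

Old gcd = 3; gcd of others (without N[3]) = 3
New gcd for candidate v: gcd(3, v). Preserves old gcd iff gcd(3, v) = 3.
  Option A: v=35, gcd(3,35)=1 -> changes
  Option B: v=46, gcd(3,46)=1 -> changes
  Option C: v=7, gcd(3,7)=1 -> changes
  Option D: v=60, gcd(3,60)=3 -> preserves
  Option E: v=72, gcd(3,72)=3 -> preserves

Answer: D E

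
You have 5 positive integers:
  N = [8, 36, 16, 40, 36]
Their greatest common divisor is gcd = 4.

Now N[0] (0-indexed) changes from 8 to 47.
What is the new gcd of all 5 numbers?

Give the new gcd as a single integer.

Answer: 1

Derivation:
Numbers: [8, 36, 16, 40, 36], gcd = 4
Change: index 0, 8 -> 47
gcd of the OTHER numbers (without index 0): gcd([36, 16, 40, 36]) = 4
New gcd = gcd(g_others, new_val) = gcd(4, 47) = 1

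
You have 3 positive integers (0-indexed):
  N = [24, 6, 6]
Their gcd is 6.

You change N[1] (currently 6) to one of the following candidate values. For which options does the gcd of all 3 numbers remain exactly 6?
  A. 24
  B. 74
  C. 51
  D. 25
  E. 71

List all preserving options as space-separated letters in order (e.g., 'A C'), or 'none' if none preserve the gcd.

Answer: A

Derivation:
Old gcd = 6; gcd of others (without N[1]) = 6
New gcd for candidate v: gcd(6, v). Preserves old gcd iff gcd(6, v) = 6.
  Option A: v=24, gcd(6,24)=6 -> preserves
  Option B: v=74, gcd(6,74)=2 -> changes
  Option C: v=51, gcd(6,51)=3 -> changes
  Option D: v=25, gcd(6,25)=1 -> changes
  Option E: v=71, gcd(6,71)=1 -> changes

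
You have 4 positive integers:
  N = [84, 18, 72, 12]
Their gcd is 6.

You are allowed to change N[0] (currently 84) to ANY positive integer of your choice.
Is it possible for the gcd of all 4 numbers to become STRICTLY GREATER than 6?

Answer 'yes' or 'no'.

Answer: no

Derivation:
Current gcd = 6
gcd of all OTHER numbers (without N[0]=84): gcd([18, 72, 12]) = 6
The new gcd after any change is gcd(6, new_value).
This can be at most 6.
Since 6 = old gcd 6, the gcd can only stay the same or decrease.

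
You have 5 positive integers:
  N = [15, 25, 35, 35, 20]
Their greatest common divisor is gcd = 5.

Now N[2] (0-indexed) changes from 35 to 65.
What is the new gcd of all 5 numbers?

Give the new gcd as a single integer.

Answer: 5

Derivation:
Numbers: [15, 25, 35, 35, 20], gcd = 5
Change: index 2, 35 -> 65
gcd of the OTHER numbers (without index 2): gcd([15, 25, 35, 20]) = 5
New gcd = gcd(g_others, new_val) = gcd(5, 65) = 5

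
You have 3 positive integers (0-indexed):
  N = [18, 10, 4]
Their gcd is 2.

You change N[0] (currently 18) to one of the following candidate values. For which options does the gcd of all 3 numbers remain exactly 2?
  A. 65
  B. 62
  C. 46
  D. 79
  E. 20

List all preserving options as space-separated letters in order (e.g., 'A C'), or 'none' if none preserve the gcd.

Old gcd = 2; gcd of others (without N[0]) = 2
New gcd for candidate v: gcd(2, v). Preserves old gcd iff gcd(2, v) = 2.
  Option A: v=65, gcd(2,65)=1 -> changes
  Option B: v=62, gcd(2,62)=2 -> preserves
  Option C: v=46, gcd(2,46)=2 -> preserves
  Option D: v=79, gcd(2,79)=1 -> changes
  Option E: v=20, gcd(2,20)=2 -> preserves

Answer: B C E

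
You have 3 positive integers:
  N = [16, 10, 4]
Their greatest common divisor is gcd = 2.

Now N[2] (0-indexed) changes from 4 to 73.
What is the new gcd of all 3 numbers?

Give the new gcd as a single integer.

Numbers: [16, 10, 4], gcd = 2
Change: index 2, 4 -> 73
gcd of the OTHER numbers (without index 2): gcd([16, 10]) = 2
New gcd = gcd(g_others, new_val) = gcd(2, 73) = 1

Answer: 1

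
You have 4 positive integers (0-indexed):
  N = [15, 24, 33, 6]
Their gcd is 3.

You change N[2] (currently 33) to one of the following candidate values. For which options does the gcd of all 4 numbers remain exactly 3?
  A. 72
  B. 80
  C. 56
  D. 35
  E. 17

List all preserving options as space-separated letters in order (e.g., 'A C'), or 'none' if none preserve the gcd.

Answer: A

Derivation:
Old gcd = 3; gcd of others (without N[2]) = 3
New gcd for candidate v: gcd(3, v). Preserves old gcd iff gcd(3, v) = 3.
  Option A: v=72, gcd(3,72)=3 -> preserves
  Option B: v=80, gcd(3,80)=1 -> changes
  Option C: v=56, gcd(3,56)=1 -> changes
  Option D: v=35, gcd(3,35)=1 -> changes
  Option E: v=17, gcd(3,17)=1 -> changes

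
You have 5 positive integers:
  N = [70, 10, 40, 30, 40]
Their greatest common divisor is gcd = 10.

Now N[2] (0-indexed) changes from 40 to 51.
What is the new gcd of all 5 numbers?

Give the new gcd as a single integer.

Numbers: [70, 10, 40, 30, 40], gcd = 10
Change: index 2, 40 -> 51
gcd of the OTHER numbers (without index 2): gcd([70, 10, 30, 40]) = 10
New gcd = gcd(g_others, new_val) = gcd(10, 51) = 1

Answer: 1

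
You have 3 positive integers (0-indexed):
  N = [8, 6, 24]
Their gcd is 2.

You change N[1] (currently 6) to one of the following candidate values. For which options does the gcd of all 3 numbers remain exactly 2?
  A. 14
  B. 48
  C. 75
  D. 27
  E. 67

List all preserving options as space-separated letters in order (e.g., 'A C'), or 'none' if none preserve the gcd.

Old gcd = 2; gcd of others (without N[1]) = 8
New gcd for candidate v: gcd(8, v). Preserves old gcd iff gcd(8, v) = 2.
  Option A: v=14, gcd(8,14)=2 -> preserves
  Option B: v=48, gcd(8,48)=8 -> changes
  Option C: v=75, gcd(8,75)=1 -> changes
  Option D: v=27, gcd(8,27)=1 -> changes
  Option E: v=67, gcd(8,67)=1 -> changes

Answer: A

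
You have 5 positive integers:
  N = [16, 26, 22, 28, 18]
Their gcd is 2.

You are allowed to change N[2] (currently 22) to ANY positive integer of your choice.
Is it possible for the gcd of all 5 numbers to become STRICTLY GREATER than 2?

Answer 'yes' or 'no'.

Answer: no

Derivation:
Current gcd = 2
gcd of all OTHER numbers (without N[2]=22): gcd([16, 26, 28, 18]) = 2
The new gcd after any change is gcd(2, new_value).
This can be at most 2.
Since 2 = old gcd 2, the gcd can only stay the same or decrease.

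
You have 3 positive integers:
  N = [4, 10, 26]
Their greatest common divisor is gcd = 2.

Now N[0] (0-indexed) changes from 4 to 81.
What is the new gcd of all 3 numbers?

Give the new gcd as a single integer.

Answer: 1

Derivation:
Numbers: [4, 10, 26], gcd = 2
Change: index 0, 4 -> 81
gcd of the OTHER numbers (without index 0): gcd([10, 26]) = 2
New gcd = gcd(g_others, new_val) = gcd(2, 81) = 1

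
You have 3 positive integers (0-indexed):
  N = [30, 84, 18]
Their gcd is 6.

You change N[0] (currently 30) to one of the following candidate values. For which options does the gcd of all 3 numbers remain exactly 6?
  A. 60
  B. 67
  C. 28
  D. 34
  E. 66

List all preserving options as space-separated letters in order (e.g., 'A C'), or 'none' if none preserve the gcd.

Answer: A E

Derivation:
Old gcd = 6; gcd of others (without N[0]) = 6
New gcd for candidate v: gcd(6, v). Preserves old gcd iff gcd(6, v) = 6.
  Option A: v=60, gcd(6,60)=6 -> preserves
  Option B: v=67, gcd(6,67)=1 -> changes
  Option C: v=28, gcd(6,28)=2 -> changes
  Option D: v=34, gcd(6,34)=2 -> changes
  Option E: v=66, gcd(6,66)=6 -> preserves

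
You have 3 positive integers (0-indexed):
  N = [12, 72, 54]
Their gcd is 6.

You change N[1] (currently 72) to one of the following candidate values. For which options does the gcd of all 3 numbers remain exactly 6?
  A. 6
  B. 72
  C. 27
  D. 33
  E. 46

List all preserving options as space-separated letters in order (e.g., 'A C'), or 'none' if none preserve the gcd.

Answer: A B

Derivation:
Old gcd = 6; gcd of others (without N[1]) = 6
New gcd for candidate v: gcd(6, v). Preserves old gcd iff gcd(6, v) = 6.
  Option A: v=6, gcd(6,6)=6 -> preserves
  Option B: v=72, gcd(6,72)=6 -> preserves
  Option C: v=27, gcd(6,27)=3 -> changes
  Option D: v=33, gcd(6,33)=3 -> changes
  Option E: v=46, gcd(6,46)=2 -> changes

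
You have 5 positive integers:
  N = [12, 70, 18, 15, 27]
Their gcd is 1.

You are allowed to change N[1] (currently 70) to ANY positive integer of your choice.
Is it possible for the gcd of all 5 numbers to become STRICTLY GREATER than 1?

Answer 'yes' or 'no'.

Answer: yes

Derivation:
Current gcd = 1
gcd of all OTHER numbers (without N[1]=70): gcd([12, 18, 15, 27]) = 3
The new gcd after any change is gcd(3, new_value).
This can be at most 3.
Since 3 > old gcd 1, the gcd CAN increase (e.g., set N[1] = 3).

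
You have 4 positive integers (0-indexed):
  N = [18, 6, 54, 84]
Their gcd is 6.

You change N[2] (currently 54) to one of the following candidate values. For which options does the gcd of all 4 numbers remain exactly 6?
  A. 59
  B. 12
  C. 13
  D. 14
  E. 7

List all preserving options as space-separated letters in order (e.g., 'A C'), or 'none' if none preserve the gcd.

Old gcd = 6; gcd of others (without N[2]) = 6
New gcd for candidate v: gcd(6, v). Preserves old gcd iff gcd(6, v) = 6.
  Option A: v=59, gcd(6,59)=1 -> changes
  Option B: v=12, gcd(6,12)=6 -> preserves
  Option C: v=13, gcd(6,13)=1 -> changes
  Option D: v=14, gcd(6,14)=2 -> changes
  Option E: v=7, gcd(6,7)=1 -> changes

Answer: B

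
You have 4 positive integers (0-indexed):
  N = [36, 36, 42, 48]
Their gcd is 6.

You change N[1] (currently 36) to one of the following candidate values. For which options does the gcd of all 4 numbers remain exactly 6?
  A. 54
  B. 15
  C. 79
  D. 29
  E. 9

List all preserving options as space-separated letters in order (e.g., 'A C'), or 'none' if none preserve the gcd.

Old gcd = 6; gcd of others (without N[1]) = 6
New gcd for candidate v: gcd(6, v). Preserves old gcd iff gcd(6, v) = 6.
  Option A: v=54, gcd(6,54)=6 -> preserves
  Option B: v=15, gcd(6,15)=3 -> changes
  Option C: v=79, gcd(6,79)=1 -> changes
  Option D: v=29, gcd(6,29)=1 -> changes
  Option E: v=9, gcd(6,9)=3 -> changes

Answer: A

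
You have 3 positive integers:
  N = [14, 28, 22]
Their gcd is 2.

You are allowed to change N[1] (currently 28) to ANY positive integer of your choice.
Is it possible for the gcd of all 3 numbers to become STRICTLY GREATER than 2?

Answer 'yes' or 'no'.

Current gcd = 2
gcd of all OTHER numbers (without N[1]=28): gcd([14, 22]) = 2
The new gcd after any change is gcd(2, new_value).
This can be at most 2.
Since 2 = old gcd 2, the gcd can only stay the same or decrease.

Answer: no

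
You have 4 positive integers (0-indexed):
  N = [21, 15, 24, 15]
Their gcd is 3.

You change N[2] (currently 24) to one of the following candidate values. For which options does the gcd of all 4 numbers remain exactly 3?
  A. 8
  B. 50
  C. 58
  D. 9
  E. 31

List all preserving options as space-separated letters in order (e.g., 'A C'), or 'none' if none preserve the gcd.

Answer: D

Derivation:
Old gcd = 3; gcd of others (without N[2]) = 3
New gcd for candidate v: gcd(3, v). Preserves old gcd iff gcd(3, v) = 3.
  Option A: v=8, gcd(3,8)=1 -> changes
  Option B: v=50, gcd(3,50)=1 -> changes
  Option C: v=58, gcd(3,58)=1 -> changes
  Option D: v=9, gcd(3,9)=3 -> preserves
  Option E: v=31, gcd(3,31)=1 -> changes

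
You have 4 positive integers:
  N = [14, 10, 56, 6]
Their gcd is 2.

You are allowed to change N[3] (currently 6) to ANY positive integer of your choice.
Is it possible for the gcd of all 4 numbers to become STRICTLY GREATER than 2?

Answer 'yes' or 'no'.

Current gcd = 2
gcd of all OTHER numbers (without N[3]=6): gcd([14, 10, 56]) = 2
The new gcd after any change is gcd(2, new_value).
This can be at most 2.
Since 2 = old gcd 2, the gcd can only stay the same or decrease.

Answer: no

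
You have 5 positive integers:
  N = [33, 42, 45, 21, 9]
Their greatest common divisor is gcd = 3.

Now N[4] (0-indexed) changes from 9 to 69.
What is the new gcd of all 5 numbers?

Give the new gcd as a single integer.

Numbers: [33, 42, 45, 21, 9], gcd = 3
Change: index 4, 9 -> 69
gcd of the OTHER numbers (without index 4): gcd([33, 42, 45, 21]) = 3
New gcd = gcd(g_others, new_val) = gcd(3, 69) = 3

Answer: 3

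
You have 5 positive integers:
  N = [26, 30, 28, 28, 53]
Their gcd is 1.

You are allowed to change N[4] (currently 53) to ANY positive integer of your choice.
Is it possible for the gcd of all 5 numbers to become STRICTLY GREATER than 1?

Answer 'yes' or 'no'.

Current gcd = 1
gcd of all OTHER numbers (without N[4]=53): gcd([26, 30, 28, 28]) = 2
The new gcd after any change is gcd(2, new_value).
This can be at most 2.
Since 2 > old gcd 1, the gcd CAN increase (e.g., set N[4] = 2).

Answer: yes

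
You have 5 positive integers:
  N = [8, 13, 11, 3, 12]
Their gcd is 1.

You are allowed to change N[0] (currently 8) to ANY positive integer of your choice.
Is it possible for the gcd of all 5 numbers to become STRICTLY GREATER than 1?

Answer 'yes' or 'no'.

Answer: no

Derivation:
Current gcd = 1
gcd of all OTHER numbers (without N[0]=8): gcd([13, 11, 3, 12]) = 1
The new gcd after any change is gcd(1, new_value).
This can be at most 1.
Since 1 = old gcd 1, the gcd can only stay the same or decrease.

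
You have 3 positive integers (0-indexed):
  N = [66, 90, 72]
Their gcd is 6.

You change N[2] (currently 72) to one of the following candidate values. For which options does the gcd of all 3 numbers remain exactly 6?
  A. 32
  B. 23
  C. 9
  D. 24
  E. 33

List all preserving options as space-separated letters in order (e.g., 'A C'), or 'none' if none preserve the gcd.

Old gcd = 6; gcd of others (without N[2]) = 6
New gcd for candidate v: gcd(6, v). Preserves old gcd iff gcd(6, v) = 6.
  Option A: v=32, gcd(6,32)=2 -> changes
  Option B: v=23, gcd(6,23)=1 -> changes
  Option C: v=9, gcd(6,9)=3 -> changes
  Option D: v=24, gcd(6,24)=6 -> preserves
  Option E: v=33, gcd(6,33)=3 -> changes

Answer: D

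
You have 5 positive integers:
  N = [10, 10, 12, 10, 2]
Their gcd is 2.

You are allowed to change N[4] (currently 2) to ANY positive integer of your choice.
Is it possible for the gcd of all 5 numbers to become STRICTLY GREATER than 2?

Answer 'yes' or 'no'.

Answer: no

Derivation:
Current gcd = 2
gcd of all OTHER numbers (without N[4]=2): gcd([10, 10, 12, 10]) = 2
The new gcd after any change is gcd(2, new_value).
This can be at most 2.
Since 2 = old gcd 2, the gcd can only stay the same or decrease.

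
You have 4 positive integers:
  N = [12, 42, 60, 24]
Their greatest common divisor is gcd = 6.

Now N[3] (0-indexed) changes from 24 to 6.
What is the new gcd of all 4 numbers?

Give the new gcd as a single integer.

Answer: 6

Derivation:
Numbers: [12, 42, 60, 24], gcd = 6
Change: index 3, 24 -> 6
gcd of the OTHER numbers (without index 3): gcd([12, 42, 60]) = 6
New gcd = gcd(g_others, new_val) = gcd(6, 6) = 6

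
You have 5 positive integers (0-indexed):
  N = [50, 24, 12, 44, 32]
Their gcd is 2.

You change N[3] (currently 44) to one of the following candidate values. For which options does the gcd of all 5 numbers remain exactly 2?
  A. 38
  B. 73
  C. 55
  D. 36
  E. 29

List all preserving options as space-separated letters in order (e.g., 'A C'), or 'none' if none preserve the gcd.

Answer: A D

Derivation:
Old gcd = 2; gcd of others (without N[3]) = 2
New gcd for candidate v: gcd(2, v). Preserves old gcd iff gcd(2, v) = 2.
  Option A: v=38, gcd(2,38)=2 -> preserves
  Option B: v=73, gcd(2,73)=1 -> changes
  Option C: v=55, gcd(2,55)=1 -> changes
  Option D: v=36, gcd(2,36)=2 -> preserves
  Option E: v=29, gcd(2,29)=1 -> changes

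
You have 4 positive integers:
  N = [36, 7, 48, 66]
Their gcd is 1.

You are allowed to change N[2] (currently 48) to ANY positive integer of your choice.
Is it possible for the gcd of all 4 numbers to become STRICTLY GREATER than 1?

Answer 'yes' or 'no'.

Answer: no

Derivation:
Current gcd = 1
gcd of all OTHER numbers (without N[2]=48): gcd([36, 7, 66]) = 1
The new gcd after any change is gcd(1, new_value).
This can be at most 1.
Since 1 = old gcd 1, the gcd can only stay the same or decrease.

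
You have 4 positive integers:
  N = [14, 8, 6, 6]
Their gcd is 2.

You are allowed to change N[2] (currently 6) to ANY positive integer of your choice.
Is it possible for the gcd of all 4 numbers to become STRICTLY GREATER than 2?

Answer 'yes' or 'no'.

Current gcd = 2
gcd of all OTHER numbers (without N[2]=6): gcd([14, 8, 6]) = 2
The new gcd after any change is gcd(2, new_value).
This can be at most 2.
Since 2 = old gcd 2, the gcd can only stay the same or decrease.

Answer: no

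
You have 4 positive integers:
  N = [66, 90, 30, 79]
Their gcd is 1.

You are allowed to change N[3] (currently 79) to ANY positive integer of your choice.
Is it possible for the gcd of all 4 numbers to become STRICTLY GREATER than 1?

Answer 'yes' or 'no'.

Current gcd = 1
gcd of all OTHER numbers (without N[3]=79): gcd([66, 90, 30]) = 6
The new gcd after any change is gcd(6, new_value).
This can be at most 6.
Since 6 > old gcd 1, the gcd CAN increase (e.g., set N[3] = 6).

Answer: yes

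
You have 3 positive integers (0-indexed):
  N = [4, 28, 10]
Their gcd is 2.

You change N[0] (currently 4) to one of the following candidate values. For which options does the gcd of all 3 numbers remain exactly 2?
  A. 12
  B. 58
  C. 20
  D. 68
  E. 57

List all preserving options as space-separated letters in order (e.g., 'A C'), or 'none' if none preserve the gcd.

Old gcd = 2; gcd of others (without N[0]) = 2
New gcd for candidate v: gcd(2, v). Preserves old gcd iff gcd(2, v) = 2.
  Option A: v=12, gcd(2,12)=2 -> preserves
  Option B: v=58, gcd(2,58)=2 -> preserves
  Option C: v=20, gcd(2,20)=2 -> preserves
  Option D: v=68, gcd(2,68)=2 -> preserves
  Option E: v=57, gcd(2,57)=1 -> changes

Answer: A B C D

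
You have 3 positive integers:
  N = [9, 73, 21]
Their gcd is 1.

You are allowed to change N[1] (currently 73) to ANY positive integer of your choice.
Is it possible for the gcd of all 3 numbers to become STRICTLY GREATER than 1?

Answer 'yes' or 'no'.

Current gcd = 1
gcd of all OTHER numbers (without N[1]=73): gcd([9, 21]) = 3
The new gcd after any change is gcd(3, new_value).
This can be at most 3.
Since 3 > old gcd 1, the gcd CAN increase (e.g., set N[1] = 3).

Answer: yes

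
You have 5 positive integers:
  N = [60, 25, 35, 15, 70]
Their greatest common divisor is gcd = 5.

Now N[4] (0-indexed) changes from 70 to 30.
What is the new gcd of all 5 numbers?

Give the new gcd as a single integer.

Numbers: [60, 25, 35, 15, 70], gcd = 5
Change: index 4, 70 -> 30
gcd of the OTHER numbers (without index 4): gcd([60, 25, 35, 15]) = 5
New gcd = gcd(g_others, new_val) = gcd(5, 30) = 5

Answer: 5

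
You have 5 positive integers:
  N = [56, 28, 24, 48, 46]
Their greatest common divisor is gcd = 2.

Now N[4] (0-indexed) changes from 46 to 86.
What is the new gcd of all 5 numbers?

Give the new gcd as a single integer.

Answer: 2

Derivation:
Numbers: [56, 28, 24, 48, 46], gcd = 2
Change: index 4, 46 -> 86
gcd of the OTHER numbers (without index 4): gcd([56, 28, 24, 48]) = 4
New gcd = gcd(g_others, new_val) = gcd(4, 86) = 2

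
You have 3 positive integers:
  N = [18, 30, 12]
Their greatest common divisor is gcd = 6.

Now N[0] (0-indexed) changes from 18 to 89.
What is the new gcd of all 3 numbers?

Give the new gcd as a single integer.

Answer: 1

Derivation:
Numbers: [18, 30, 12], gcd = 6
Change: index 0, 18 -> 89
gcd of the OTHER numbers (without index 0): gcd([30, 12]) = 6
New gcd = gcd(g_others, new_val) = gcd(6, 89) = 1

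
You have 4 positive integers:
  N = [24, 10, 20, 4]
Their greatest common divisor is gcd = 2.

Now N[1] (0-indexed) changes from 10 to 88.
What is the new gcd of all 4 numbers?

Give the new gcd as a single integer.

Answer: 4

Derivation:
Numbers: [24, 10, 20, 4], gcd = 2
Change: index 1, 10 -> 88
gcd of the OTHER numbers (without index 1): gcd([24, 20, 4]) = 4
New gcd = gcd(g_others, new_val) = gcd(4, 88) = 4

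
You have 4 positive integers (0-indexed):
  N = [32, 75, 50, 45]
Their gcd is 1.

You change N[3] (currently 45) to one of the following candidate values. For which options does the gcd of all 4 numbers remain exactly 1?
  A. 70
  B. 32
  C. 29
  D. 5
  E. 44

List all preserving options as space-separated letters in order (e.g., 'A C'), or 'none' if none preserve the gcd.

Old gcd = 1; gcd of others (without N[3]) = 1
New gcd for candidate v: gcd(1, v). Preserves old gcd iff gcd(1, v) = 1.
  Option A: v=70, gcd(1,70)=1 -> preserves
  Option B: v=32, gcd(1,32)=1 -> preserves
  Option C: v=29, gcd(1,29)=1 -> preserves
  Option D: v=5, gcd(1,5)=1 -> preserves
  Option E: v=44, gcd(1,44)=1 -> preserves

Answer: A B C D E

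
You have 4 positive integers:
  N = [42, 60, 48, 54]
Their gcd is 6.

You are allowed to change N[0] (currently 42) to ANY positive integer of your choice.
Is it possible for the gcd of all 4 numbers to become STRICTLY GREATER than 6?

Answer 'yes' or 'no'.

Current gcd = 6
gcd of all OTHER numbers (without N[0]=42): gcd([60, 48, 54]) = 6
The new gcd after any change is gcd(6, new_value).
This can be at most 6.
Since 6 = old gcd 6, the gcd can only stay the same or decrease.

Answer: no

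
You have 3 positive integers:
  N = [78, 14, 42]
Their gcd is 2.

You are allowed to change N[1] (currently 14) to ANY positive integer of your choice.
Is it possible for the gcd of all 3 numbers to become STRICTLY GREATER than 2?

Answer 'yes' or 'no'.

Current gcd = 2
gcd of all OTHER numbers (without N[1]=14): gcd([78, 42]) = 6
The new gcd after any change is gcd(6, new_value).
This can be at most 6.
Since 6 > old gcd 2, the gcd CAN increase (e.g., set N[1] = 6).

Answer: yes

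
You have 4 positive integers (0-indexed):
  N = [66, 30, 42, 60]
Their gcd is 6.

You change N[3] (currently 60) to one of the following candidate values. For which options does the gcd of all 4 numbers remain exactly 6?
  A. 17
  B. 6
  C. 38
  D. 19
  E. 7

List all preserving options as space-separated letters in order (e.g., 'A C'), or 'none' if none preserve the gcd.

Answer: B

Derivation:
Old gcd = 6; gcd of others (without N[3]) = 6
New gcd for candidate v: gcd(6, v). Preserves old gcd iff gcd(6, v) = 6.
  Option A: v=17, gcd(6,17)=1 -> changes
  Option B: v=6, gcd(6,6)=6 -> preserves
  Option C: v=38, gcd(6,38)=2 -> changes
  Option D: v=19, gcd(6,19)=1 -> changes
  Option E: v=7, gcd(6,7)=1 -> changes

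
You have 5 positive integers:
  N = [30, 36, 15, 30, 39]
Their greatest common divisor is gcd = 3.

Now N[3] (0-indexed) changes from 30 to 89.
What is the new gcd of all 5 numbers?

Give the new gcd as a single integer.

Numbers: [30, 36, 15, 30, 39], gcd = 3
Change: index 3, 30 -> 89
gcd of the OTHER numbers (without index 3): gcd([30, 36, 15, 39]) = 3
New gcd = gcd(g_others, new_val) = gcd(3, 89) = 1

Answer: 1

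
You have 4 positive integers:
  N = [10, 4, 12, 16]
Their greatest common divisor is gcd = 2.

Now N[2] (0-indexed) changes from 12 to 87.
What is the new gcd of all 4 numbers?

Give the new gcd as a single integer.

Numbers: [10, 4, 12, 16], gcd = 2
Change: index 2, 12 -> 87
gcd of the OTHER numbers (without index 2): gcd([10, 4, 16]) = 2
New gcd = gcd(g_others, new_val) = gcd(2, 87) = 1

Answer: 1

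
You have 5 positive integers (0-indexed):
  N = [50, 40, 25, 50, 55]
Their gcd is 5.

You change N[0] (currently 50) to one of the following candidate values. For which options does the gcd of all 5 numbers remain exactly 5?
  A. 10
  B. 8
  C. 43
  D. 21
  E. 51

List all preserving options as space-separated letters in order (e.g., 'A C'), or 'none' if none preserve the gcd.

Answer: A

Derivation:
Old gcd = 5; gcd of others (without N[0]) = 5
New gcd for candidate v: gcd(5, v). Preserves old gcd iff gcd(5, v) = 5.
  Option A: v=10, gcd(5,10)=5 -> preserves
  Option B: v=8, gcd(5,8)=1 -> changes
  Option C: v=43, gcd(5,43)=1 -> changes
  Option D: v=21, gcd(5,21)=1 -> changes
  Option E: v=51, gcd(5,51)=1 -> changes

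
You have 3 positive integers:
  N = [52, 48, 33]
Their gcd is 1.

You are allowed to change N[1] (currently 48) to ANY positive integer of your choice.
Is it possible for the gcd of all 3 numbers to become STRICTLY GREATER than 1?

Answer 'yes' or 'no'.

Answer: no

Derivation:
Current gcd = 1
gcd of all OTHER numbers (without N[1]=48): gcd([52, 33]) = 1
The new gcd after any change is gcd(1, new_value).
This can be at most 1.
Since 1 = old gcd 1, the gcd can only stay the same or decrease.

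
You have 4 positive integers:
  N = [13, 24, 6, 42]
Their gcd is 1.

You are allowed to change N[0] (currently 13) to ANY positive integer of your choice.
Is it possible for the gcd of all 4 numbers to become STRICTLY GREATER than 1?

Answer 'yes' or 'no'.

Current gcd = 1
gcd of all OTHER numbers (without N[0]=13): gcd([24, 6, 42]) = 6
The new gcd after any change is gcd(6, new_value).
This can be at most 6.
Since 6 > old gcd 1, the gcd CAN increase (e.g., set N[0] = 6).

Answer: yes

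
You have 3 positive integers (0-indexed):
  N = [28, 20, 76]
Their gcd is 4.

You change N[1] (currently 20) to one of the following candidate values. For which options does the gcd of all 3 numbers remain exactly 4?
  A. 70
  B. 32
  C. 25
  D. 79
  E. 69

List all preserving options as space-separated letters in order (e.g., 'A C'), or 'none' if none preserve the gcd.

Answer: B

Derivation:
Old gcd = 4; gcd of others (without N[1]) = 4
New gcd for candidate v: gcd(4, v). Preserves old gcd iff gcd(4, v) = 4.
  Option A: v=70, gcd(4,70)=2 -> changes
  Option B: v=32, gcd(4,32)=4 -> preserves
  Option C: v=25, gcd(4,25)=1 -> changes
  Option D: v=79, gcd(4,79)=1 -> changes
  Option E: v=69, gcd(4,69)=1 -> changes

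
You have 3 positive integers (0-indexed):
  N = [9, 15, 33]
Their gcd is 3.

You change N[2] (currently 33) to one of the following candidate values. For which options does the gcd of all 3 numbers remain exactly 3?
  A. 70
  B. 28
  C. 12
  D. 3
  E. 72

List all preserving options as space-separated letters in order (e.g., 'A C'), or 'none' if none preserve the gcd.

Old gcd = 3; gcd of others (without N[2]) = 3
New gcd for candidate v: gcd(3, v). Preserves old gcd iff gcd(3, v) = 3.
  Option A: v=70, gcd(3,70)=1 -> changes
  Option B: v=28, gcd(3,28)=1 -> changes
  Option C: v=12, gcd(3,12)=3 -> preserves
  Option D: v=3, gcd(3,3)=3 -> preserves
  Option E: v=72, gcd(3,72)=3 -> preserves

Answer: C D E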